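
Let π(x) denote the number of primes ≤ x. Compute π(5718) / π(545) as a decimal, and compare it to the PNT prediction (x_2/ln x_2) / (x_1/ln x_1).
π(5718)/π(545) = 753/100 ≈ 7.5300;  PNT prediction ≈ 7.6411.

π(545) = 100 and π(5718) = 753, so π(5718)/π(545) ≈ 7.5300. The PNT-predicted ratio is (5718/ln(5718)) / (545/ln(545)) ≈ 7.6411. The two agree to within a few percent, as expected.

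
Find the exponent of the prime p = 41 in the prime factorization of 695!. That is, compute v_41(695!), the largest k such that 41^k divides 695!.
v_41(695!) = 16

Legendre's formula: v_p(n!) = Σ_{k ≥ 1} ⌊n / p^k⌋. For p = 41, n = 695, the terms are:
  ⌊695/41^1⌋ = ⌊695/41⌋ = 16
(the next term ⌊695/41^2⌋ = 0, terminating the sum). Summing: v_41(695!) = 16 = 16.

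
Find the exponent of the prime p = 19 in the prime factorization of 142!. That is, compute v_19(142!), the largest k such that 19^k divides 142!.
v_19(142!) = 7

Legendre's formula: v_p(n!) = Σ_{k ≥ 1} ⌊n / p^k⌋. For p = 19, n = 142, the terms are:
  ⌊142/19^1⌋ = ⌊142/19⌋ = 7
(the next term ⌊142/19^2⌋ = 0, terminating the sum). Summing: v_19(142!) = 7 = 7.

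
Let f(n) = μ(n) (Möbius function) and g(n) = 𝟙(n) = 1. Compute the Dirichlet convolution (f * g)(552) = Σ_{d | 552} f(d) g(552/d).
(μ * 𝟙)(552) = 0

Divisors of 552: [1, 2, 3, 4, 6, 8, 12, 23, 24, 46, 69, 92, 138, 184, 276, 552]. For each d | 552:
  d = 1: μ(1) · 𝟙(552/1) = 1 · 1 = 1
  d = 2: μ(2) · 𝟙(552/2) = -1 · 1 = -1
  d = 3: μ(3) · 𝟙(552/3) = -1 · 1 = -1
  d = 4: μ(4) · 𝟙(552/4) = 0 · 1 = 0
  d = 6: μ(6) · 𝟙(552/6) = 1 · 1 = 1
  d = 8: μ(8) · 𝟙(552/8) = 0 · 1 = 0
  d = 12: μ(12) · 𝟙(552/12) = 0 · 1 = 0
  d = 23: μ(23) · 𝟙(552/23) = -1 · 1 = -1
  d = 24: μ(24) · 𝟙(552/24) = 0 · 1 = 0
  d = 46: μ(46) · 𝟙(552/46) = 1 · 1 = 1
  d = 69: μ(69) · 𝟙(552/69) = 1 · 1 = 1
  d = 92: μ(92) · 𝟙(552/92) = 0 · 1 = 0
  d = 138: μ(138) · 𝟙(552/138) = -1 · 1 = -1
  d = 184: μ(184) · 𝟙(552/184) = 0 · 1 = 0
  d = 276: μ(276) · 𝟙(552/276) = 0 · 1 = 0
  d = 552: μ(552) · 𝟙(552/552) = 0 · 1 = 0
Summing: (μ * 𝟙)(552) = 1 + -1 + -1 + 0 + 1 + 0 + 0 + -1 + 0 + 1 + 1 + 0 + -1 + 0 + 0 + 0 = 0.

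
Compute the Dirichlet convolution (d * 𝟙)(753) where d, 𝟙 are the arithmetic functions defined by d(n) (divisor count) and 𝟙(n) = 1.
(d * 𝟙)(753) = 9

Divisors of 753: [1, 3, 251, 753]. For each d | 753:
  d = 1: d(1) · 𝟙(753/1) = 1 · 1 = 1
  d = 3: d(3) · 𝟙(753/3) = 2 · 1 = 2
  d = 251: d(251) · 𝟙(753/251) = 2 · 1 = 2
  d = 753: d(753) · 𝟙(753/753) = 4 · 1 = 4
Summing: (d * 𝟙)(753) = 1 + 2 + 2 + 4 = 9.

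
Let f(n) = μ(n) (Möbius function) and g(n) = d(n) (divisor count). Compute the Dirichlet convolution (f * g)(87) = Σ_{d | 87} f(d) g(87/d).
(μ * d)(87) = 1

Divisors of 87: [1, 3, 29, 87]. For each d | 87:
  d = 1: μ(1) · d(87/1) = 1 · 4 = 4
  d = 3: μ(3) · d(87/3) = -1 · 2 = -2
  d = 29: μ(29) · d(87/29) = -1 · 2 = -2
  d = 87: μ(87) · d(87/87) = 1 · 1 = 1
Summing: (μ * d)(87) = 4 + -2 + -2 + 1 = 1.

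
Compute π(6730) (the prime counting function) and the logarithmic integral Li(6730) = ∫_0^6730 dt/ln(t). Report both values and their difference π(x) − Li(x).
π(6730) = 867;  Li(6730) ≈ 883.77;  π(x) − Li(x) ≈ -16.77.

Direct count of primes ≤ 6730 gives π(6730) = 867. Numerical evaluation of the logarithmic integral gives Li(6730) ≈ 883.77. The difference π(x) − Li(x) ≈ -16.77 is typically negative for small/moderate x (Li(x) overestimates), though Littlewood's theorem shows this sign changes infinitely often.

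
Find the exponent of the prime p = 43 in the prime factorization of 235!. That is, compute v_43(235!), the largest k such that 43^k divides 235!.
v_43(235!) = 5

Legendre's formula: v_p(n!) = Σ_{k ≥ 1} ⌊n / p^k⌋. For p = 43, n = 235, the terms are:
  ⌊235/43^1⌋ = ⌊235/43⌋ = 5
(the next term ⌊235/43^2⌋ = 0, terminating the sum). Summing: v_43(235!) = 5 = 5.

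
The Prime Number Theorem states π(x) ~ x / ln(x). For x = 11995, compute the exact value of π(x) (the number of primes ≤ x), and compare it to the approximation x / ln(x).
π(11995) = 1438;  x/ln(x) ≈ 1277.12;  relative error ≈ 11.19%.

Directly count primes up to 11995: π(11995) = 1438. The PNT approximation gives 11995/ln(11995) ≈ 11995/9.39225 ≈ 1277.12. Relative error (π(x) − x/ln(x)) / π(x) ≈ 11.19%; the approximation is known to undercount slightly (Li(x) is a better estimate).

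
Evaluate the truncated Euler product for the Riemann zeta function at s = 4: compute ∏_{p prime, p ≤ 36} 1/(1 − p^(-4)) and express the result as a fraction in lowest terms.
∏ = 44480956869217573792253389310087/41097743855049154662236160000000

The primes p ≤ 36 are [2, 3, 5, 7, 11, 13, 17, 19, 23, 29, 31]. For each prime, (1 − 1/p^4)^(-1) = p^4 / (p^4 − 1). The product is (1 − 1/2^4)^(-1), (1 − 1/3^4)^(-1), (1 − 1/5^4)^(-1), (1 − 1/7^4)^(-1), (1 − 1/11^4)^(-1), (1 − 1/13^4)^(-1), (1 − 1/17^4)^(-1), (1 − 1/19^4)^(-1), (1 − 1/23^4)^(-1), (1 − 1/29^4)^(-1), (1 − 1/31^4)^(-1) = ∏ p^4 / (p^4 − 1) = 44480956869217573792253389310087/41097743855049154662236160000000.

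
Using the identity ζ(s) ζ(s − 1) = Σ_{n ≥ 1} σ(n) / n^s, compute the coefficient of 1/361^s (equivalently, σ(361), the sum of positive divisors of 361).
σ(361) = 381

In the product (Σ m^0/m^s)(Σ k / k^s) = Σ (Σ_{d | n} d) / n^s, the coefficient of 1/n^s is σ(n) = Σ_{d | n} d. For n = 361, divisors are [1, 19, 361]; summing: σ(361) = 381.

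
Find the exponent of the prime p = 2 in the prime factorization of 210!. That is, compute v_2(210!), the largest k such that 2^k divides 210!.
v_2(210!) = 206

Legendre's formula: v_p(n!) = Σ_{k ≥ 1} ⌊n / p^k⌋. For p = 2, n = 210, the terms are:
  ⌊210/2^1⌋ = ⌊210/2⌋ = 105
  ⌊210/2^2⌋ = ⌊210/4⌋ = 52
  ⌊210/2^3⌋ = ⌊210/8⌋ = 26
  ⌊210/2^4⌋ = ⌊210/16⌋ = 13
  ⌊210/2^5⌋ = ⌊210/32⌋ = 6
  ⌊210/2^6⌋ = ⌊210/64⌋ = 3
  ⌊210/2^7⌋ = ⌊210/128⌋ = 1
(the next term ⌊210/2^8⌋ = 0, terminating the sum). Summing: v_2(210!) = 105 + 52 + 26 + 13 + 6 + 3 + 1 = 206.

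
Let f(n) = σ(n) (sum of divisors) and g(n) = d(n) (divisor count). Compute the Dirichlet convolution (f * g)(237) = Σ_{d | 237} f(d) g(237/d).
(σ * d)(237) = 492

Divisors of 237: [1, 3, 79, 237]. For each d | 237:
  d = 1: σ(1) · d(237/1) = 1 · 4 = 4
  d = 3: σ(3) · d(237/3) = 4 · 2 = 8
  d = 79: σ(79) · d(237/79) = 80 · 2 = 160
  d = 237: σ(237) · d(237/237) = 320 · 1 = 320
Summing: (σ * d)(237) = 4 + 8 + 160 + 320 = 492.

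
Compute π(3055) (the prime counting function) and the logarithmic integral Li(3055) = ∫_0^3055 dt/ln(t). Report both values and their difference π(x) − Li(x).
π(3055) = 437;  Li(3055) ≈ 449.62;  π(x) − Li(x) ≈ -12.62.

Direct count of primes ≤ 3055 gives π(3055) = 437. Numerical evaluation of the logarithmic integral gives Li(3055) ≈ 449.62. The difference π(x) − Li(x) ≈ -12.62 is typically negative for small/moderate x (Li(x) overestimates), though Littlewood's theorem shows this sign changes infinitely often.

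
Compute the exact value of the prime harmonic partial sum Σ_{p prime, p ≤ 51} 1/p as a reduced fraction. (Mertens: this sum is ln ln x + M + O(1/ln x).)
Σ 1/p = 1021729465586766997/614889782588491410

π(51) = 15, so the primes ≤ 51 are [2, 3, 5, 7, 11, 13, 17, 19, 23, 29, 31, 37, 41, 43, 47]. Summing 1/p over these primes: 1021729465586766997/614889782588491410 ≈ 1.6616. Mertens estimate ln ln(51) + 0.2615 ≈ 1.6306.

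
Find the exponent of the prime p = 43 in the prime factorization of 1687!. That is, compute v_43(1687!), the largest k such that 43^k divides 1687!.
v_43(1687!) = 39

Legendre's formula: v_p(n!) = Σ_{k ≥ 1} ⌊n / p^k⌋. For p = 43, n = 1687, the terms are:
  ⌊1687/43^1⌋ = ⌊1687/43⌋ = 39
(the next term ⌊1687/43^2⌋ = 0, terminating the sum). Summing: v_43(1687!) = 39 = 39.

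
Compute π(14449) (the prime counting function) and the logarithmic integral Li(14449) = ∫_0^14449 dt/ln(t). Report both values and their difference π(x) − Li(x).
π(14449) = 1695;  Li(14449) ≈ 1719.21;  π(x) − Li(x) ≈ -24.21.

Direct count of primes ≤ 14449 gives π(14449) = 1695. Numerical evaluation of the logarithmic integral gives Li(14449) ≈ 1719.21. The difference π(x) − Li(x) ≈ -24.21 is typically negative for small/moderate x (Li(x) overestimates), though Littlewood's theorem shows this sign changes infinitely often.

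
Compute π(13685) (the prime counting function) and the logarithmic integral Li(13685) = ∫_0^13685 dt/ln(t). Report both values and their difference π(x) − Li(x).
π(13685) = 1616;  Li(13685) ≈ 1639.22;  π(x) − Li(x) ≈ -23.22.

Direct count of primes ≤ 13685 gives π(13685) = 1616. Numerical evaluation of the logarithmic integral gives Li(13685) ≈ 1639.22. The difference π(x) − Li(x) ≈ -23.22 is typically negative for small/moderate x (Li(x) overestimates), though Littlewood's theorem shows this sign changes infinitely often.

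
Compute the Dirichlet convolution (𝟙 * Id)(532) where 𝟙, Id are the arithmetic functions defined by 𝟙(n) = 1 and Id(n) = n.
(𝟙 * Id)(532) = 1120

Divisors of 532: [1, 2, 4, 7, 14, 19, 28, 38, 76, 133, 266, 532]. For each d | 532:
  d = 1: 𝟙(1) · Id(532/1) = 1 · 532 = 532
  d = 2: 𝟙(2) · Id(532/2) = 1 · 266 = 266
  d = 4: 𝟙(4) · Id(532/4) = 1 · 133 = 133
  d = 7: 𝟙(7) · Id(532/7) = 1 · 76 = 76
  d = 14: 𝟙(14) · Id(532/14) = 1 · 38 = 38
  d = 19: 𝟙(19) · Id(532/19) = 1 · 28 = 28
  d = 28: 𝟙(28) · Id(532/28) = 1 · 19 = 19
  d = 38: 𝟙(38) · Id(532/38) = 1 · 14 = 14
  d = 76: 𝟙(76) · Id(532/76) = 1 · 7 = 7
  d = 133: 𝟙(133) · Id(532/133) = 1 · 4 = 4
  d = 266: 𝟙(266) · Id(532/266) = 1 · 2 = 2
  d = 532: 𝟙(532) · Id(532/532) = 1 · 1 = 1
Summing: (𝟙 * Id)(532) = 532 + 266 + 133 + 76 + 38 + 28 + 19 + 14 + 7 + 4 + 2 + 1 = 1120.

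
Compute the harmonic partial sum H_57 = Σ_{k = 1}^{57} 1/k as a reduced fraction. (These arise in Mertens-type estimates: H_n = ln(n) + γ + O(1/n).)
H_57 = 253437484000080020709989/54749786241679275146400

Direct summation: H_57 = 1 + 1/2 + ... + 1/57. The least common denominator is lcm(1, ..., 57) = 164249358725037825439200; over this denominator the numerator is 164249358725037825439200 + 82124679362518912719600 + 54749786241679275146400 + 41062339681259456359800 + 32849871745007565087840 + 27374893120839637573200 + 23464194103576832205600 + 20531169840629728179900 + 18249928747226425048800 + 16424935872503782543920 + 14931759884094347767200 + 13687446560419818786600 + 12634566055772140418400 + 11732097051788416102800 + 10949957248335855029280 + 10265584920314864089950 + 9661726983825754437600 + 9124964373613212524400 + 8644703090791464496800 + 8212467936251891271960 + 7821398034525610735200 + 7465879942047173883600 + 7141276466305992410400 + 6843723280209909393300 + 6569974349001513017568 + 6317283027886070209200 + 6083309582408808349600 + 5866048525894208051400 + 5663770990518545704800 + 5474978624167927514640 + 5298366410485091143200 + 5132792460157432044975 + 4977253294698115922400 + 4830863491912877218800 + 4692838820715366441120 + 4562482186806606262200 + 4439171857433454741600 + 4322351545395732248400 + 4211522018590713472800 + 4106233968125945635980 + 4006081920122873791200 + 3910699017262805367600 + 3819752528489251754400 + 3732939971023586941800 + 3649985749445285009760 + 3570638233152996205200 + 3494667206915698413600 + 3421861640104954696650 + 3352027729082404600800 + 3284987174500756508784 + 3220575661275251479200 + 3158641513943035104600 + 3099044504245996706400 + 3041654791204404174800 + 2986351976818869553440 + 2933024262947104025700 + 2881567696930488165600 = 760312452000240062129967, so H_57 = 760312452000240062129967/164249358725037825439200; reducing by gcd(760312452000240062129967, 164249358725037825439200) = 3 gives 253437484000080020709989/54749786241679275146400 ≈ 4.62901. (The PNT-adjacent estimate ln(57) + γ ≈ 4.62027 matches within O(1/n).)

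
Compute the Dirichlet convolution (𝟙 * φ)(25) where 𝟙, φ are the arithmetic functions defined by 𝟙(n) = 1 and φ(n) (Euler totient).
(𝟙 * φ)(25) = 25

Divisors of 25: [1, 5, 25]. For each d | 25:
  d = 1: 𝟙(1) · φ(25/1) = 1 · 20 = 20
  d = 5: 𝟙(5) · φ(25/5) = 1 · 4 = 4
  d = 25: 𝟙(25) · φ(25/25) = 1 · 1 = 1
Summing: (𝟙 * φ)(25) = 20 + 4 + 1 = 25.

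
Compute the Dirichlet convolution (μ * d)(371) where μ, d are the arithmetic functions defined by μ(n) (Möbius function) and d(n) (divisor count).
(μ * d)(371) = 1

Divisors of 371: [1, 7, 53, 371]. For each d | 371:
  d = 1: μ(1) · d(371/1) = 1 · 4 = 4
  d = 7: μ(7) · d(371/7) = -1 · 2 = -2
  d = 53: μ(53) · d(371/53) = -1 · 2 = -2
  d = 371: μ(371) · d(371/371) = 1 · 1 = 1
Summing: (μ * d)(371) = 4 + -2 + -2 + 1 = 1.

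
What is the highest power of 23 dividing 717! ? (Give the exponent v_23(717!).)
v_23(717!) = 32

Legendre's formula: v_p(n!) = Σ_{k ≥ 1} ⌊n / p^k⌋. For p = 23, n = 717, the terms are:
  ⌊717/23^1⌋ = ⌊717/23⌋ = 31
  ⌊717/23^2⌋ = ⌊717/529⌋ = 1
(the next term ⌊717/23^3⌋ = 0, terminating the sum). Summing: v_23(717!) = 31 + 1 = 32.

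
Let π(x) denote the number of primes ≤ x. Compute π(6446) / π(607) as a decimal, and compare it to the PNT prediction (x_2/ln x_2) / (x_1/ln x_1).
π(6446)/π(607) = 836/111 ≈ 7.5315;  PNT prediction ≈ 7.7589.

π(607) = 111 and π(6446) = 836, so π(6446)/π(607) ≈ 7.5315. The PNT-predicted ratio is (6446/ln(6446)) / (607/ln(607)) ≈ 7.7589. The two agree to within a few percent, as expected.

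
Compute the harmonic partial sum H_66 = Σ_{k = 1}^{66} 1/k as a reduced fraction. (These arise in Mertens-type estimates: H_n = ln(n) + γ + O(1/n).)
H_66 = 209060999005535159677640233/43787662374178602500420800

Direct summation: H_66 = 1 + 1/2 + ... + 1/66. The least common denominator is lcm(1, ..., 66) = 1182266884102822267511361600; over this denominator the numerator is 1182266884102822267511361600 + 591133442051411133755680800 + 394088961367607422503787200 + 295566721025705566877840400 + 236453376820564453502272320 + 197044480683803711251893600 + 168895269157546038215908800 + 147783360512852783438920200 + 131362987122535807501262400 + 118226688410282226751136160 + 107478807645711115228305600 + 98522240341901855625946800 + 90943606469447866731643200 + 84447634578773019107954400 + 78817792273521484500757440 + 73891680256426391719460100 + 69545110829577780441844800 + 65681493561267903750631200 + 62224572847516961447966400 + 59113344205141113375568080 + 56298423052515346071969600 + 53739403822855557614152800 + 51402908004470533370059200 + 49261120170950927812973400 + 47290675364112890700454464 + 45471803234723933365821600 + 43787662374178602500420800 + 42223817289386509553977200 + 40767823589752491983150400 + 39408896136760742250378720 + 38137641422671686048753600 + 36945840128213195859730050 + 35826269215237038409435200 + 34772555414788890220922400 + 33779053831509207643181760 + 32840746780633951875315600 + 31953159029806007230036800 + 31112286423758480723983200 + 30314535489815955577214400 + 29556672102570556687784040 + 28835777661044445549057600 + 28149211526257673035984800 + 27494578700065634128171200 + 26869701911427778807076400 + 26272597424507161500252480 + 25701454002235266685029600 + 25154614555379197181092800 + 24630560085475463906486700 + 24127895593935148316558400 + 23645337682056445350227232 + 23181703609859260147281600 + 22735901617361966682910800 + 22306922341562684292667200 + 21893831187089301250210400 + 21495761529142223045661120 + 21111908644693254776988600 + 20741524282505653815988800 + 20383911794876245991575200 + 20038421764454614703582400 + 19704448068380371125189360 + 19381424329554463401825600 + 19068820711335843024376800 + 18766141017505115357323200 + 18472920064106597929865025 + 18188721293889573346328640 + 17913134607618519204717600 = 5644646973149449311296286291, so H_66 = 5644646973149449311296286291/1182266884102822267511361600; reducing by gcd(5644646973149449311296286291, 1182266884102822267511361600) = 27 gives 209060999005535159677640233/43787662374178602500420800 ≈ 4.77443. (The PNT-adjacent estimate ln(66) + γ ≈ 4.76687 matches within O(1/n).)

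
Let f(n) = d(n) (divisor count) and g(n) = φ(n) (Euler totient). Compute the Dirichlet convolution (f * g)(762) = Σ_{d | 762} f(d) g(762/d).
(d * φ)(762) = 1536

Divisors of 762: [1, 2, 3, 6, 127, 254, 381, 762]. For each d | 762:
  d = 1: d(1) · φ(762/1) = 1 · 252 = 252
  d = 2: d(2) · φ(762/2) = 2 · 252 = 504
  d = 3: d(3) · φ(762/3) = 2 · 126 = 252
  d = 6: d(6) · φ(762/6) = 4 · 126 = 504
  d = 127: d(127) · φ(762/127) = 2 · 2 = 4
  d = 254: d(254) · φ(762/254) = 4 · 2 = 8
  d = 381: d(381) · φ(762/381) = 4 · 1 = 4
  d = 762: d(762) · φ(762/762) = 8 · 1 = 8
Summing: (d * φ)(762) = 252 + 504 + 252 + 504 + 4 + 8 + 4 + 8 = 1536.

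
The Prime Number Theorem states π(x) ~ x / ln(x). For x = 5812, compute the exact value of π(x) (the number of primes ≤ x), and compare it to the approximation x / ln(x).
π(5812) = 762;  x/ln(x) ≈ 670.54;  relative error ≈ 12.00%.

Directly count primes up to 5812: π(5812) = 762. The PNT approximation gives 5812/ln(5812) ≈ 5812/8.66768 ≈ 670.54. Relative error (π(x) − x/ln(x)) / π(x) ≈ 12.00%; the approximation is known to undercount slightly (Li(x) is a better estimate).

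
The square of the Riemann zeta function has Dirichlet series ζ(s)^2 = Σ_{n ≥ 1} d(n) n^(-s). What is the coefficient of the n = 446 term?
d(446) = 4

ζ(s)^2 = (Σ 1/m^s)(Σ 1/k^s). The coefficient of 1/n^s in the product is the number of ordered pairs (m, k) with mk = n, which equals d(n). For n = 446, divisors are [1, 2, 223, 446], so d(446) = 4.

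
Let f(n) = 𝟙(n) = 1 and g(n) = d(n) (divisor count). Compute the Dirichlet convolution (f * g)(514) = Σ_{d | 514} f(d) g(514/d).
(𝟙 * d)(514) = 9

Divisors of 514: [1, 2, 257, 514]. For each d | 514:
  d = 1: 𝟙(1) · d(514/1) = 1 · 4 = 4
  d = 2: 𝟙(2) · d(514/2) = 1 · 2 = 2
  d = 257: 𝟙(257) · d(514/257) = 1 · 2 = 2
  d = 514: 𝟙(514) · d(514/514) = 1 · 1 = 1
Summing: (𝟙 * d)(514) = 4 + 2 + 2 + 1 = 9.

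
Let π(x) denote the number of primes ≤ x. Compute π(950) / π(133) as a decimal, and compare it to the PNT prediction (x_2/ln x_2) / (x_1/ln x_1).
π(950)/π(133) = 161/32 ≈ 5.0312;  PNT prediction ≈ 5.0946.

π(133) = 32 and π(950) = 161, so π(950)/π(133) ≈ 5.0312. The PNT-predicted ratio is (950/ln(950)) / (133/ln(133)) ≈ 5.0946. The two agree to within a few percent, as expected.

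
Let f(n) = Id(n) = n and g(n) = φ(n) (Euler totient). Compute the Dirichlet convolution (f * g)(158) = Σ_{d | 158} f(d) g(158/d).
(Id * φ)(158) = 471

Divisors of 158: [1, 2, 79, 158]. For each d | 158:
  d = 1: Id(1) · φ(158/1) = 1 · 78 = 78
  d = 2: Id(2) · φ(158/2) = 2 · 78 = 156
  d = 79: Id(79) · φ(158/79) = 79 · 1 = 79
  d = 158: Id(158) · φ(158/158) = 158 · 1 = 158
Summing: (Id * φ)(158) = 78 + 156 + 79 + 158 = 471.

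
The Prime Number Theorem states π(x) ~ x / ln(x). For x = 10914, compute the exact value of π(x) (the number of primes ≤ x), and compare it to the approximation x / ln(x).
π(10914) = 1327;  x/ln(x) ≈ 1173.83;  relative error ≈ 11.54%.

Directly count primes up to 10914: π(10914) = 1327. The PNT approximation gives 10914/ln(10914) ≈ 10914/9.29780 ≈ 1173.83. Relative error (π(x) − x/ln(x)) / π(x) ≈ 11.54%; the approximation is known to undercount slightly (Li(x) is a better estimate).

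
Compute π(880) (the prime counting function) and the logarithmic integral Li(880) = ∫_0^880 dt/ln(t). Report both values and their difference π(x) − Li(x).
π(880) = 151;  Li(880) ≈ 160.08;  π(x) − Li(x) ≈ -9.08.

Direct count of primes ≤ 880 gives π(880) = 151. Numerical evaluation of the logarithmic integral gives Li(880) ≈ 160.08. The difference π(x) − Li(x) ≈ -9.08 is typically negative for small/moderate x (Li(x) overestimates), though Littlewood's theorem shows this sign changes infinitely often.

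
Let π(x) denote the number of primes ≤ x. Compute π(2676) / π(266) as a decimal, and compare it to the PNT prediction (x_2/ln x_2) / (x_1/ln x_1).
π(2676)/π(266) = 387/56 ≈ 6.9107;  PNT prediction ≈ 7.1174.

π(266) = 56 and π(2676) = 387, so π(2676)/π(266) ≈ 6.9107. The PNT-predicted ratio is (2676/ln(2676)) / (266/ln(266)) ≈ 7.1174. The two agree to within a few percent, as expected.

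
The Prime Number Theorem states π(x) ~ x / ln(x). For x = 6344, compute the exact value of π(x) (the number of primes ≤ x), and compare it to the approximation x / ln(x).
π(6344) = 826;  x/ln(x) ≈ 724.59;  relative error ≈ 12.28%.

Directly count primes up to 6344: π(6344) = 826. The PNT approximation gives 6344/ln(6344) ≈ 6344/8.75526 ≈ 724.59. Relative error (π(x) − x/ln(x)) / π(x) ≈ 12.28%; the approximation is known to undercount slightly (Li(x) is a better estimate).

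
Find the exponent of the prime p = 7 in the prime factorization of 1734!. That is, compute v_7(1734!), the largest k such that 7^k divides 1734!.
v_7(1734!) = 287

Legendre's formula: v_p(n!) = Σ_{k ≥ 1} ⌊n / p^k⌋. For p = 7, n = 1734, the terms are:
  ⌊1734/7^1⌋ = ⌊1734/7⌋ = 247
  ⌊1734/7^2⌋ = ⌊1734/49⌋ = 35
  ⌊1734/7^3⌋ = ⌊1734/343⌋ = 5
(the next term ⌊1734/7^4⌋ = 0, terminating the sum). Summing: v_7(1734!) = 247 + 35 + 5 = 287.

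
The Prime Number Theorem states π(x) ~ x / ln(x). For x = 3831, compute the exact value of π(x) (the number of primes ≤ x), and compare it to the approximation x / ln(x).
π(3831) = 531;  x/ln(x) ≈ 464.31;  relative error ≈ 12.56%.

Directly count primes up to 3831: π(3831) = 531. The PNT approximation gives 3831/ln(3831) ≈ 3831/8.25088 ≈ 464.31. Relative error (π(x) − x/ln(x)) / π(x) ≈ 12.56%; the approximation is known to undercount slightly (Li(x) is a better estimate).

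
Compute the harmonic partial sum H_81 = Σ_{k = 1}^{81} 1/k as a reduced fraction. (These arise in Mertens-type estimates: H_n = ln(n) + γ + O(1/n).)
H_81 = 44031838385838021258243173365847173/8845597978580177157715301537899200

Direct summation: H_81 = 1 + 1/2 + ... + 1/81. The least common denominator is lcm(1, ..., 81) = 97301577764381948734868316916891200; over this denominator the numerator is 97301577764381948734868316916891200 + 48650788882190974367434158458445600 + 32433859254793982911622772305630400 + 24325394441095487183717079229222800 + 19460315552876389746973663383378240 + 16216929627396991455811386152815200 + 13900225394911706962124045273841600 + 12162697220547743591858539614611400 + 10811286418264660970540924101876800 + 9730157776438194873486831691689120 + 8845597978580177157715301537899200 + 8108464813698495727905693076407600 + 7484736751106303748836024378222400 + 6950112697455853481062022636920800 + 6486771850958796582324554461126080 + 6081348610273871795929269807305700 + 5723622221434232278521665700993600 + 5405643209132330485270462050938400 + 5121135671809576249203595627204800 + 4865078888219097436743415845844560 + 4633408464970568987374681757947200 + 4422798989290088578857650768949600 + 4230503381060084727602970300734400 + 4054232406849247863952846538203800 + 3892063110575277949394732676675648 + 3742368375553151874418012189111200 + 3603762139421553656846974700625600 + 3475056348727926740531011318460400 + 3355226819461446508098907479892800 + 3243385925479398291162277230563040 + 3138760573044578991447365061835200 + 3040674305136935897964634903652850 + 2948532659526725719238433845966400 + 2861811110717116139260832850496800 + 2780045078982341392424809054768320 + 2702821604566165242635231025469200 + 2629772372010322938780224781537600 + 2560567835904788124601797813602400 + 2494912250368767916278674792740800 + 2432539444109548718371707922922280 + 2373209213765413383777276022363200 + 2316704232485284493687340878973600 + 2262827389869347644996937602718400 + 2211399494645044289428825384474800 + 2162257283652932194108184820375360 + 2115251690530042363801485150367200 + 2070246335412381887975921636529600 + 2027116203424623931976423269101900 + 1985746484987386708874863610548800 + 1946031555287638974697366338337824 + 1907874073811410759507221900331200 + 1871184187776575937209006094555600 + 1835878825743055636506949375790400 + 1801881069710776828423487350312800 + 1769119595716035431543060307579840 + 1737528174363963370265505659230200 + 1707045223936525416401198542401600 + 1677613409730723254049453739946400 + 1649179284142066927709632490116800 + 1621692962739699145581138615281520 + 1595107832202982766145382244539200 + 1569380286522289495723682530917600 + 1544469488323522995791560585982400 + 1520337152568467948982317451826425 + 1496947350221260749767204875644480 + 1474266329763362859619216922983200 + 1452262354692267891565198759953600 + 1430905555358558069630416425248400 + 1410167793686694909200990100244800 + 1390022539491170696212404527384160 + 1370444757244816179364342491787200 + 1351410802283082621317615512734600 + 1332898325539478749792716670094400 + 1314886186005161469390112390768800 + 1297354370191759316464910892225216 + 1280283917952394062300898906801200 + 1263656854082882451102185933985600 + 1247456125184383958139337396370400 + 1231665541321290490314788821732800 + 1216269722054774359185853961461140 + 1201254046473851218948991566875200 = 484350222244218233840674907024318903, so H_81 = 484350222244218233840674907024318903/97301577764381948734868316916891200; reducing by gcd(484350222244218233840674907024318903, 97301577764381948734868316916891200) = 11 gives 44031838385838021258243173365847173/8845597978580177157715301537899200 ≈ 4.97782. (The PNT-adjacent estimate ln(81) + γ ≈ 4.97166 matches within O(1/n).)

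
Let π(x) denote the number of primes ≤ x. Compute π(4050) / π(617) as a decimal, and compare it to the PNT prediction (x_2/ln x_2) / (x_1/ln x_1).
π(4050)/π(617) = 558/113 ≈ 4.9381;  PNT prediction ≈ 5.0771.

π(617) = 113 and π(4050) = 558, so π(4050)/π(617) ≈ 4.9381. The PNT-predicted ratio is (4050/ln(4050)) / (617/ln(617)) ≈ 5.0771. The two agree to within a few percent, as expected.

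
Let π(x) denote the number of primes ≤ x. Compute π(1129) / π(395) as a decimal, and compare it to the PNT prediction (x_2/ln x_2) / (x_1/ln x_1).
π(1129)/π(395) = 189/77 ≈ 2.4545;  PNT prediction ≈ 2.4312.

π(395) = 77 and π(1129) = 189, so π(1129)/π(395) ≈ 2.4545. The PNT-predicted ratio is (1129/ln(1129)) / (395/ln(395)) ≈ 2.4312. The two agree to within a few percent, as expected.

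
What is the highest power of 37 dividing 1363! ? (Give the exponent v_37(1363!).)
v_37(1363!) = 36

Legendre's formula: v_p(n!) = Σ_{k ≥ 1} ⌊n / p^k⌋. For p = 37, n = 1363, the terms are:
  ⌊1363/37^1⌋ = ⌊1363/37⌋ = 36
(the next term ⌊1363/37^2⌋ = 0, terminating the sum). Summing: v_37(1363!) = 36 = 36.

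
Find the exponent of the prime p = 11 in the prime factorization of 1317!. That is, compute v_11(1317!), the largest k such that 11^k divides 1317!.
v_11(1317!) = 129

Legendre's formula: v_p(n!) = Σ_{k ≥ 1} ⌊n / p^k⌋. For p = 11, n = 1317, the terms are:
  ⌊1317/11^1⌋ = ⌊1317/11⌋ = 119
  ⌊1317/11^2⌋ = ⌊1317/121⌋ = 10
(the next term ⌊1317/11^3⌋ = 0, terminating the sum). Summing: v_11(1317!) = 119 + 10 = 129.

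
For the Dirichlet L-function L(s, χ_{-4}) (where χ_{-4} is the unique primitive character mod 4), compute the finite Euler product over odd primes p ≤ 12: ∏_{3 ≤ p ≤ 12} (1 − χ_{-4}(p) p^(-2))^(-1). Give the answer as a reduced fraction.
∏ = 17787/19520

The odd primes p ≤ 12 are [3, 5, 7, 11]. For each, χ(p) = 1 if p ≡ 1 mod 4, χ(p) = −1 if p ≡ 3 mod 4. Taking (1 − χ(p)/p^2)^(-1) = p^2/(p^2 − χ(p)): (1 − (-1)/3^2)^(-1) · (1 − (1)/5^2)^(-1) · (1 − (-1)/7^2)^(-1) · (1 − (-1)/11^2)^(-1) = 17787/19520.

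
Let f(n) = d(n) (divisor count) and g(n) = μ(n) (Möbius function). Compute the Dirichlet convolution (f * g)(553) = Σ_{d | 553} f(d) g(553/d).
(d * μ)(553) = 1

Divisors of 553: [1, 7, 79, 553]. For each d | 553:
  d = 1: d(1) · μ(553/1) = 1 · 1 = 1
  d = 7: d(7) · μ(553/7) = 2 · -1 = -2
  d = 79: d(79) · μ(553/79) = 2 · -1 = -2
  d = 553: d(553) · μ(553/553) = 4 · 1 = 4
Summing: (d * μ)(553) = 1 + -2 + -2 + 4 = 1.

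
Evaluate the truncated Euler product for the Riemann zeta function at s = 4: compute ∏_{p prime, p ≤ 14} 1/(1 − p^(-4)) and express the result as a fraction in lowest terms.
∏ = 11033033011/10194124800

The primes p ≤ 14 are [2, 3, 5, 7, 11, 13]. For each prime, (1 − 1/p^4)^(-1) = p^4 / (p^4 − 1). The product is (1 − 1/2^4)^(-1), (1 − 1/3^4)^(-1), (1 − 1/5^4)^(-1), (1 − 1/7^4)^(-1), (1 − 1/11^4)^(-1), (1 − 1/13^4)^(-1) = ∏ p^4 / (p^4 − 1) = 11033033011/10194124800.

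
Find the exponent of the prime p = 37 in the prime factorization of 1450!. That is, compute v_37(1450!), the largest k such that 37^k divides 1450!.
v_37(1450!) = 40

Legendre's formula: v_p(n!) = Σ_{k ≥ 1} ⌊n / p^k⌋. For p = 37, n = 1450, the terms are:
  ⌊1450/37^1⌋ = ⌊1450/37⌋ = 39
  ⌊1450/37^2⌋ = ⌊1450/1369⌋ = 1
(the next term ⌊1450/37^3⌋ = 0, terminating the sum). Summing: v_37(1450!) = 39 + 1 = 40.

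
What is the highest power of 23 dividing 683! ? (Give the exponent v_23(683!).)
v_23(683!) = 30

Legendre's formula: v_p(n!) = Σ_{k ≥ 1} ⌊n / p^k⌋. For p = 23, n = 683, the terms are:
  ⌊683/23^1⌋ = ⌊683/23⌋ = 29
  ⌊683/23^2⌋ = ⌊683/529⌋ = 1
(the next term ⌊683/23^3⌋ = 0, terminating the sum). Summing: v_23(683!) = 29 + 1 = 30.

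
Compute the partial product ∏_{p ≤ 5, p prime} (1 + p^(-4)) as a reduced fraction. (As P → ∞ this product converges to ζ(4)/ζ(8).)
∏ = 218161/202500

The primes p ≤ 5 are [2, 3, 5]. For each, (1 + 1/p^4) = (p^4 + 1)/p^4. Multiplying these fractions over p ∈ [2, 3, 5] gives 218161/202500. (In the limit P → ∞ this tends to ζ(4)/ζ(8).)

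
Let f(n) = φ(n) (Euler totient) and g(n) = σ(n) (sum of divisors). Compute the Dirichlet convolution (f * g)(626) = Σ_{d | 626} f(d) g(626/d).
(φ * σ)(626) = 2504

Divisors of 626: [1, 2, 313, 626]. For each d | 626:
  d = 1: φ(1) · σ(626/1) = 1 · 942 = 942
  d = 2: φ(2) · σ(626/2) = 1 · 314 = 314
  d = 313: φ(313) · σ(626/313) = 312 · 3 = 936
  d = 626: φ(626) · σ(626/626) = 312 · 1 = 312
Summing: (φ * σ)(626) = 942 + 314 + 936 + 312 = 2504.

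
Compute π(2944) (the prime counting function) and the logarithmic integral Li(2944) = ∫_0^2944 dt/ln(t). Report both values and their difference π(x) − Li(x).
π(2944) = 424;  Li(2944) ≈ 435.76;  π(x) − Li(x) ≈ -11.76.

Direct count of primes ≤ 2944 gives π(2944) = 424. Numerical evaluation of the logarithmic integral gives Li(2944) ≈ 435.76. The difference π(x) − Li(x) ≈ -11.76 is typically negative for small/moderate x (Li(x) overestimates), though Littlewood's theorem shows this sign changes infinitely often.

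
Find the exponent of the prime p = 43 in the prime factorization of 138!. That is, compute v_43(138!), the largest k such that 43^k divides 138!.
v_43(138!) = 3

Legendre's formula: v_p(n!) = Σ_{k ≥ 1} ⌊n / p^k⌋. For p = 43, n = 138, the terms are:
  ⌊138/43^1⌋ = ⌊138/43⌋ = 3
(the next term ⌊138/43^2⌋ = 0, terminating the sum). Summing: v_43(138!) = 3 = 3.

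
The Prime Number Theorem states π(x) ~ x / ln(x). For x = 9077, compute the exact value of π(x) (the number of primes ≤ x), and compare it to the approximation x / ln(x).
π(9077) = 1127;  x/ln(x) ≈ 996.00;  relative error ≈ 11.62%.

Directly count primes up to 9077: π(9077) = 1127. The PNT approximation gives 9077/ln(9077) ≈ 9077/9.11350 ≈ 996.00. Relative error (π(x) − x/ln(x)) / π(x) ≈ 11.62%; the approximation is known to undercount slightly (Li(x) is a better estimate).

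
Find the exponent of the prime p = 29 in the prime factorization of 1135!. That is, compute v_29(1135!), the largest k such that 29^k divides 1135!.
v_29(1135!) = 40

Legendre's formula: v_p(n!) = Σ_{k ≥ 1} ⌊n / p^k⌋. For p = 29, n = 1135, the terms are:
  ⌊1135/29^1⌋ = ⌊1135/29⌋ = 39
  ⌊1135/29^2⌋ = ⌊1135/841⌋ = 1
(the next term ⌊1135/29^3⌋ = 0, terminating the sum). Summing: v_29(1135!) = 39 + 1 = 40.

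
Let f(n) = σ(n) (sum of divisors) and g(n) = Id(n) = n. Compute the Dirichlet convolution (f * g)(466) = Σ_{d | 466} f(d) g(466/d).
(σ * Id)(466) = 2335

Divisors of 466: [1, 2, 233, 466]. For each d | 466:
  d = 1: σ(1) · Id(466/1) = 1 · 466 = 466
  d = 2: σ(2) · Id(466/2) = 3 · 233 = 699
  d = 233: σ(233) · Id(466/233) = 234 · 2 = 468
  d = 466: σ(466) · Id(466/466) = 702 · 1 = 702
Summing: (σ * Id)(466) = 466 + 699 + 468 + 702 = 2335.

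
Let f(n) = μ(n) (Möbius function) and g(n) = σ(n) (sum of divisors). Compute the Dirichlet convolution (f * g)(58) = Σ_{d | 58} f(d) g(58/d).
(μ * σ)(58) = 58

Divisors of 58: [1, 2, 29, 58]. For each d | 58:
  d = 1: μ(1) · σ(58/1) = 1 · 90 = 90
  d = 2: μ(2) · σ(58/2) = -1 · 30 = -30
  d = 29: μ(29) · σ(58/29) = -1 · 3 = -3
  d = 58: μ(58) · σ(58/58) = 1 · 1 = 1
Summing: (μ * σ)(58) = 90 + -30 + -3 + 1 = 58.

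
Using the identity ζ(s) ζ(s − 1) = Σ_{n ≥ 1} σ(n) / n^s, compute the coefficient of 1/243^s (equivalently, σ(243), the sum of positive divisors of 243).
σ(243) = 364

In the product (Σ m^0/m^s)(Σ k / k^s) = Σ (Σ_{d | n} d) / n^s, the coefficient of 1/n^s is σ(n) = Σ_{d | n} d. For n = 243, divisors are [1, 3, 9, 27, 81, 243]; summing: σ(243) = 364.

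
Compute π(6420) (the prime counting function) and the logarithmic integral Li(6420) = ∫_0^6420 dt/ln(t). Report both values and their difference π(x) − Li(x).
π(6420) = 834;  Li(6420) ≈ 848.50;  π(x) − Li(x) ≈ -14.50.

Direct count of primes ≤ 6420 gives π(6420) = 834. Numerical evaluation of the logarithmic integral gives Li(6420) ≈ 848.50. The difference π(x) − Li(x) ≈ -14.50 is typically negative for small/moderate x (Li(x) overestimates), though Littlewood's theorem shows this sign changes infinitely often.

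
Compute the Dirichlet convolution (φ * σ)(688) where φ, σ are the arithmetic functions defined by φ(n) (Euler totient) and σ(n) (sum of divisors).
(φ * σ)(688) = 6880

Divisors of 688: [1, 2, 4, 8, 16, 43, 86, 172, 344, 688]. For each d | 688:
  d = 1: φ(1) · σ(688/1) = 1 · 1364 = 1364
  d = 2: φ(2) · σ(688/2) = 1 · 660 = 660
  d = 4: φ(4) · σ(688/4) = 2 · 308 = 616
  d = 8: φ(8) · σ(688/8) = 4 · 132 = 528
  d = 16: φ(16) · σ(688/16) = 8 · 44 = 352
  d = 43: φ(43) · σ(688/43) = 42 · 31 = 1302
  d = 86: φ(86) · σ(688/86) = 42 · 15 = 630
  d = 172: φ(172) · σ(688/172) = 84 · 7 = 588
  d = 344: φ(344) · σ(688/344) = 168 · 3 = 504
  d = 688: φ(688) · σ(688/688) = 336 · 1 = 336
Summing: (φ * σ)(688) = 1364 + 660 + 616 + 528 + 352 + 1302 + 630 + 588 + 504 + 336 = 6880.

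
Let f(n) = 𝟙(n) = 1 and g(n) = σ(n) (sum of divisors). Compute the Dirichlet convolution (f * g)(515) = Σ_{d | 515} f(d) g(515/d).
(𝟙 * σ)(515) = 735

Divisors of 515: [1, 5, 103, 515]. For each d | 515:
  d = 1: 𝟙(1) · σ(515/1) = 1 · 624 = 624
  d = 5: 𝟙(5) · σ(515/5) = 1 · 104 = 104
  d = 103: 𝟙(103) · σ(515/103) = 1 · 6 = 6
  d = 515: 𝟙(515) · σ(515/515) = 1 · 1 = 1
Summing: (𝟙 * σ)(515) = 624 + 104 + 6 + 1 = 735.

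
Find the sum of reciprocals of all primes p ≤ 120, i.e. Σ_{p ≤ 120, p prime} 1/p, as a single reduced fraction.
Σ 1/p = 58472171373748331322981543916880425472323867753/31610054640417607788145206291543662493274686990

π(120) = 30, so the primes ≤ 120 are [2, 3, 5, 7, 11, 13, 17, 19, 23, 29, 31, 37, 41, 43, 47, 53, 59, 61, 67, 71, 73, 79, 83, 89, 97, 101, 103, 107, 109, 113]. Summing 1/p over these primes: 58472171373748331322981543916880425472323867753/31610054640417607788145206291543662493274686990 ≈ 1.8498. Mertens estimate ln ln(120) + 0.2615 ≈ 1.8275.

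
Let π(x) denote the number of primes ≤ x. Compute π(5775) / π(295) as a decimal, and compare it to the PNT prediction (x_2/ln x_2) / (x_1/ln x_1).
π(5775)/π(295) = 757/62 ≈ 12.2097;  PNT prediction ≈ 12.8537.

π(295) = 62 and π(5775) = 757, so π(5775)/π(295) ≈ 12.2097. The PNT-predicted ratio is (5775/ln(5775)) / (295/ln(295)) ≈ 12.8537. The two agree to within a few percent, as expected.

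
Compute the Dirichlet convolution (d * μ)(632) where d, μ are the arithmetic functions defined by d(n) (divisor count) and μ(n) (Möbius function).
(d * μ)(632) = 1

Divisors of 632: [1, 2, 4, 8, 79, 158, 316, 632]. For each d | 632:
  d = 1: d(1) · μ(632/1) = 1 · 0 = 0
  d = 2: d(2) · μ(632/2) = 2 · 0 = 0
  d = 4: d(4) · μ(632/4) = 3 · 1 = 3
  d = 8: d(8) · μ(632/8) = 4 · -1 = -4
  d = 79: d(79) · μ(632/79) = 2 · 0 = 0
  d = 158: d(158) · μ(632/158) = 4 · 0 = 0
  d = 316: d(316) · μ(632/316) = 6 · -1 = -6
  d = 632: d(632) · μ(632/632) = 8 · 1 = 8
Summing: (d * μ)(632) = 0 + 0 + 3 + -4 + 0 + 0 + -6 + 8 = 1.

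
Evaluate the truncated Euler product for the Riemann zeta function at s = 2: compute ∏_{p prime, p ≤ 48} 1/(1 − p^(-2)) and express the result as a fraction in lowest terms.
∏ = 162139622078364740433577733/98952027459385036898304000

The primes p ≤ 48 are [2, 3, 5, 7, 11, 13, 17, 19, 23, 29, 31, 37, 41, 43, 47]. For each prime, (1 − 1/p^2)^(-1) = p^2 / (p^2 − 1). The product is (1 − 1/2^2)^(-1), (1 − 1/3^2)^(-1), (1 − 1/5^2)^(-1), (1 − 1/7^2)^(-1), (1 − 1/11^2)^(-1), (1 − 1/13^2)^(-1), (1 − 1/17^2)^(-1), (1 − 1/19^2)^(-1), (1 − 1/23^2)^(-1), (1 − 1/29^2)^(-1), (1 − 1/31^2)^(-1), (1 − 1/37^2)^(-1), (1 − 1/41^2)^(-1), (1 − 1/43^2)^(-1), (1 − 1/47^2)^(-1) = ∏ p^2 / (p^2 − 1) = 162139622078364740433577733/98952027459385036898304000.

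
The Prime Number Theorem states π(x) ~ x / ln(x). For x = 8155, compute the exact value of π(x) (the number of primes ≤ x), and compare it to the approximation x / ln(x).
π(8155) = 1023;  x/ln(x) ≈ 905.47;  relative error ≈ 11.49%.

Directly count primes up to 8155: π(8155) = 1023. The PNT approximation gives 8155/ln(8155) ≈ 8155/9.00639 ≈ 905.47. Relative error (π(x) − x/ln(x)) / π(x) ≈ 11.49%; the approximation is known to undercount slightly (Li(x) is a better estimate).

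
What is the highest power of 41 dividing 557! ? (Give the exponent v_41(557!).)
v_41(557!) = 13

Legendre's formula: v_p(n!) = Σ_{k ≥ 1} ⌊n / p^k⌋. For p = 41, n = 557, the terms are:
  ⌊557/41^1⌋ = ⌊557/41⌋ = 13
(the next term ⌊557/41^2⌋ = 0, terminating the sum). Summing: v_41(557!) = 13 = 13.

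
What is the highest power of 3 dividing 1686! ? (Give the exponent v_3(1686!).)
v_3(1686!) = 839

Legendre's formula: v_p(n!) = Σ_{k ≥ 1} ⌊n / p^k⌋. For p = 3, n = 1686, the terms are:
  ⌊1686/3^1⌋ = ⌊1686/3⌋ = 562
  ⌊1686/3^2⌋ = ⌊1686/9⌋ = 187
  ⌊1686/3^3⌋ = ⌊1686/27⌋ = 62
  ⌊1686/3^4⌋ = ⌊1686/81⌋ = 20
  ⌊1686/3^5⌋ = ⌊1686/243⌋ = 6
  ⌊1686/3^6⌋ = ⌊1686/729⌋ = 2
(the next term ⌊1686/3^7⌋ = 0, terminating the sum). Summing: v_3(1686!) = 562 + 187 + 62 + 20 + 6 + 2 = 839.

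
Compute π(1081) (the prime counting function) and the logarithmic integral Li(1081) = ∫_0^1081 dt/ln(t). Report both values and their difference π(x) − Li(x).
π(1081) = 180;  Li(1081) ≈ 189.27;  π(x) − Li(x) ≈ -9.27.

Direct count of primes ≤ 1081 gives π(1081) = 180. Numerical evaluation of the logarithmic integral gives Li(1081) ≈ 189.27. The difference π(x) − Li(x) ≈ -9.27 is typically negative for small/moderate x (Li(x) overestimates), though Littlewood's theorem shows this sign changes infinitely often.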